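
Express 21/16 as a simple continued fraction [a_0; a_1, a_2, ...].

[1; 3, 5]

Run the Euclidean algorithm on 21 and 16; the successive quotients are the partial quotients a_0, a_1, ... (each step inverts the fractional part left over by the previous one):
  21 = 1*16 + 5, so a_0 = 1.
  16 = 3*5 + 1, so a_1 = 3.
  5 = 5*1 + 0, so a_2 = 5.
The remainder reaches 0 after 3 divisions, so the expansion has 3 partial quotients, read off in order.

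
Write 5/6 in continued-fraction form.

[0; 1, 5]

Run the Euclidean algorithm on 5 and 6; the successive quotients are the partial quotients a_0, a_1, ... (each step inverts the fractional part left over by the previous one):
  5 = 0*6 + 5, so a_0 = 0.
  6 = 1*5 + 1, so a_1 = 1.
  5 = 5*1 + 0, so a_2 = 5.
The remainder reaches 0 after 3 divisions, so the expansion has 3 partial quotients, read off in order.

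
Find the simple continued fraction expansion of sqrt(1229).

[35; (17, 1, 1, 17, 70)]

Write x_i = (sqrt(1229) + m_i)/d_i with (m_0, d_0) = (0, 1). a_0 = floor(sqrt(1229)) = 35, since 35^2 = 1225 <= 1229 < 1296 = 36^2.
Iterate m_{i+1} = d_i*a_i - m_i, d_{i+1} = (1229 - m_{i+1}^2)/d_i, a_{i+1} = floor((a_0 + m_{i+1})/d_{i+1}):
  m_1 = 1*35 - 0 = 35, d_1 = (1229 - 35^2)/1 = 4/1 = 4, a_1 = floor((35 + 35)/4) = 17.
  m_2 = 4*17 - 35 = 33, d_2 = (1229 - 33^2)/4 = 140/4 = 35, a_2 = floor((35 + 33)/35) = 1.
  m_3 = 35*1 - 33 = 2, d_3 = (1229 - 2^2)/35 = 1225/35 = 35, a_3 = floor((35 + 2)/35) = 1.
  m_4 = 35*1 - 2 = 33, d_4 = (1229 - 33^2)/35 = 140/35 = 4, a_4 = floor((35 + 33)/4) = 17.
  m_5 = 4*17 - 33 = 35, d_5 = (1229 - 35^2)/4 = 4/4 = 1, a_5 = floor((35 + 35)/1) = 70.
  m_6 = 1*70 - 35 = 35, d_6 = (1229 - 35^2)/1 = 4/1 = 4: (m_6, d_6) = (m_1, d_1) = (35, 4), so from here the quotients repeat a_1, ..., a_5; the period length is 5.
Hence the expansion of sqrt(1229) is a_0 = 35 followed by the repeating block 17, 1, 1, 17, 70 (period 5).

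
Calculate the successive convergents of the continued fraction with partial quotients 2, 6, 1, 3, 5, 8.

Using the convergent recurrence p_i = a_i*p_{i-1} + p_{i-2}, q_i = a_i*q_{i-1} + q_{i-2} with p_{-2}=0, p_{-1}=1, q_{-2}=1, q_{-1}=0:
  i=0: a_0=2, p_0 = 2*1 + 0 = 2, q_0 = 2*0 + 1 = 1.
  i=1: a_1=6, p_1 = 6*2 + 1 = 13, q_1 = 6*1 + 0 = 6.
  i=2: a_2=1, p_2 = 1*13 + 2 = 15, q_2 = 1*6 + 1 = 7.
  i=3: a_3=3, p_3 = 3*15 + 13 = 58, q_3 = 3*7 + 6 = 27.
  i=4: a_4=5, p_4 = 5*58 + 15 = 305, q_4 = 5*27 + 7 = 142.
  i=5: a_5=8, p_5 = 8*305 + 58 = 2498, q_5 = 8*142 + 27 = 1163.

2/1, 13/6, 15/7, 58/27, 305/142, 2498/1163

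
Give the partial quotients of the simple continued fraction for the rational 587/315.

Run the Euclidean algorithm on 587 and 315; the successive quotients are the partial quotients a_0, a_1, ... (each step inverts the fractional part left over by the previous one):
  587 = 1*315 + 272, so a_0 = 1.
  315 = 1*272 + 43, so a_1 = 1.
  272 = 6*43 + 14, so a_2 = 6.
  43 = 3*14 + 1, so a_3 = 3.
  14 = 14*1 + 0, so a_4 = 14.
The remainder reaches 0 after 5 divisions, so the expansion has 5 partial quotients, read off in order.

[1; 1, 6, 3, 14]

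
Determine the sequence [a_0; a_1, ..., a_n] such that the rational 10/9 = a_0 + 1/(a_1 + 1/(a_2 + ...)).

[1; 9]

Run the Euclidean algorithm on 10 and 9; the successive quotients are the partial quotients a_0, a_1, ... (each step inverts the fractional part left over by the previous one):
  10 = 1*9 + 1, so a_0 = 1.
  9 = 9*1 + 0, so a_1 = 9.
The remainder reaches 0 after 2 divisions, so the expansion has 2 partial quotients, read off in order.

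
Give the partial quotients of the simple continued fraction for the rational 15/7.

[2; 7]

Run the Euclidean algorithm on 15 and 7; the successive quotients are the partial quotients a_0, a_1, ... (each step inverts the fractional part left over by the previous one):
  15 = 2*7 + 1, so a_0 = 2.
  7 = 7*1 + 0, so a_1 = 7.
The remainder reaches 0 after 2 divisions, so the expansion has 2 partial quotients, read off in order.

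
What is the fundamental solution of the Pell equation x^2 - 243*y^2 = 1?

(x, y) = (70226, 4505)

First expand sqrt(243) as a continued fraction. With x_i = (sqrt(243) + m_i)/d_i and (m_0, d_0) = (0, 1): a_0 = floor(sqrt(243)) = 15, since 15^2 = 225 <= 243 < 256 = 16^2.
Iterate m_{i+1} = d_i*a_i - m_i, d_{i+1} = (243 - m_{i+1}^2)/d_i, a_{i+1} = floor((a_0 + m_{i+1})/d_{i+1}):
  m_1 = 1*15 - 0 = 15, d_1 = (243 - 15^2)/1 = 18/1 = 18, a_1 = floor((15 + 15)/18) = 1.
  m_2 = 18*1 - 15 = 3, d_2 = (243 - 3^2)/18 = 234/18 = 13, a_2 = floor((15 + 3)/13) = 1.
  m_3 = 13*1 - 3 = 10, d_3 = (243 - 10^2)/13 = 143/13 = 11, a_3 = floor((15 + 10)/11) = 2.
  m_4 = 11*2 - 10 = 12, d_4 = (243 - 12^2)/11 = 99/11 = 9, a_4 = floor((15 + 12)/9) = 3.
  m_5 = 9*3 - 12 = 15, d_5 = (243 - 15^2)/9 = 18/9 = 2, a_5 = floor((15 + 15)/2) = 15.
  m_6 = 2*15 - 15 = 15, d_6 = (243 - 15^2)/2 = 18/2 = 9, a_6 = floor((15 + 15)/9) = 3.
  m_7 = 9*3 - 15 = 12, d_7 = (243 - 12^2)/9 = 99/9 = 11, a_7 = floor((15 + 12)/11) = 2.
  m_8 = 11*2 - 12 = 10, d_8 = (243 - 10^2)/11 = 143/11 = 13, a_8 = floor((15 + 10)/13) = 1.
  m_9 = 13*1 - 10 = 3, d_9 = (243 - 3^2)/13 = 234/13 = 18, a_9 = floor((15 + 3)/18) = 1.
  m_10 = 18*1 - 3 = 15, d_10 = (243 - 15^2)/18 = 18/18 = 1, a_10 = floor((15 + 15)/1) = 30.
  m_11 = 1*30 - 15 = 15, d_11 = (243 - 15^2)/1 = 18/1 = 18: (m_11, d_11) = (m_1, d_1) = (15, 18), so from here the quotients repeat a_1, ..., a_10; the period length is 10.
So sqrt(243) = [15; (1, 1, 2, 3, 15, 3, 2, 1, 1, 30)] with period length k = 10.
k is even, so the fundamental solution of x^2 - 243y^2 = 1 is (p_{k-1}, q_{k-1}) = (p_9, q_9); compute convergents through index 9.
Convergents (p_i = a_i*p_{i-1} + p_{i-2}, q_i = a_i*q_{i-1} + q_{i-2} with p_{-2}=0, p_{-1}=1, q_{-2}=1, q_{-1}=0):
  i=0: a_0=15, p_0 = 15*1 + 0 = 15, q_0 = 15*0 + 1 = 1.
  i=1: a_1=1, p_1 = 1*15 + 1 = 16, q_1 = 1*1 + 0 = 1.
  i=2: a_2=1, p_2 = 1*16 + 15 = 31, q_2 = 1*1 + 1 = 2.
  i=3: a_3=2, p_3 = 2*31 + 16 = 78, q_3 = 2*2 + 1 = 5.
  i=4: a_4=3, p_4 = 3*78 + 31 = 265, q_4 = 3*5 + 2 = 17.
  i=5: a_5=15, p_5 = 15*265 + 78 = 4053, q_5 = 15*17 + 5 = 260.
  i=6: a_6=3, p_6 = 3*4053 + 265 = 12424, q_6 = 3*260 + 17 = 797.
  i=7: a_7=2, p_7 = 2*12424 + 4053 = 28901, q_7 = 2*797 + 260 = 1854.
  i=8: a_8=1, p_8 = 1*28901 + 12424 = 41325, q_8 = 1*1854 + 797 = 2651.
  i=9: a_9=1, p_9 = 1*41325 + 28901 = 70226, q_9 = 1*2651 + 1854 = 4505.
Check: 70226^2 - 243*4505^2 = 4931691076 - 4931691075 = 1, so (x, y) = (70226, 4505) solves the equation, and by the theorem it is the least positive solution.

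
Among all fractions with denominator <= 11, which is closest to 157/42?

41/11

Expand x = 157/42 as a continued fraction with the Euclidean algorithm:
  157 = 3*42 + 31, so a_0 = 3.
  42 = 1*31 + 11, so a_1 = 1.
  31 = 2*11 + 9, so a_2 = 2.
  11 = 1*9 + 2, so a_3 = 1.
  9 = 4*2 + 1, so a_4 = 4.
  2 = 2*1 + 0, so a_5 = 2.
so x = [3; 1, 2, 1, 4, 2].
Convergents (p_i = a_i*p_{i-1} + p_{i-2}, q_i = a_i*q_{i-1} + q_{i-2} with p_{-2}=0, p_{-1}=1, q_{-2}=1, q_{-1}=0), until the denominator exceeds 11:
  i=0: a_0=3, p_0 = 3*1 + 0 = 3, q_0 = 3*0 + 1 = 1.
  i=1: a_1=1, p_1 = 1*3 + 1 = 4, q_1 = 1*1 + 0 = 1.
  i=2: a_2=2, p_2 = 2*4 + 3 = 11, q_2 = 2*1 + 1 = 3.
  i=3: a_3=1, p_3 = 1*11 + 4 = 15, q_3 = 1*3 + 1 = 4.
  i=4: a_4=4, p_4 = 4*15 + 11 = 71, q_4 = 4*4 + 3 = 19.
q_4 = 19 > 11, so the last convergent with denominator <= 11 is p_3/q_3 = 15/4.
The closest fraction with denominator <= 11 is either p_3/q_3 or the intermediate fraction (k*p_3 + p_2)/(k*q_3 + q_2) with the largest k >= 1 whose denominator stays <= 11; these approach x as k grows, and every other convergent or intermediate fraction in range is farther away.
Largest k: floor((11 - q_2)/q_3) = floor((11 - 3)/4) = 2.
That gives (2*15 + 11)/(2*4 + 3) = 41/11.
Compare the errors: |x - 15/4| = |157*4 - 15*42|/(42*4) = 2/168, and |x - 41/11| = |157*11 - 41*42|/(42*11) = 5/462.
Cross-multiplying, 5*168 = 840 < 924 = 2*462, so 5/462 is smaller: the intermediate fraction 41/11 is closer to x than 15/4.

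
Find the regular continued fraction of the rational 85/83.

Run the Euclidean algorithm on 85 and 83; the successive quotients are the partial quotients a_0, a_1, ... (each step inverts the fractional part left over by the previous one):
  85 = 1*83 + 2, so a_0 = 1.
  83 = 41*2 + 1, so a_1 = 41.
  2 = 2*1 + 0, so a_2 = 2.
The remainder reaches 0 after 3 divisions, so the expansion has 3 partial quotients, read off in order.

[1; 41, 2]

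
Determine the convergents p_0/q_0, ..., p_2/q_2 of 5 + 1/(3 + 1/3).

5/1, 16/3, 53/10

Using the convergent recurrence p_i = a_i*p_{i-1} + p_{i-2}, q_i = a_i*q_{i-1} + q_{i-2} with p_{-2}=0, p_{-1}=1, q_{-2}=1, q_{-1}=0:
  i=0: a_0=5, p_0 = 5*1 + 0 = 5, q_0 = 5*0 + 1 = 1.
  i=1: a_1=3, p_1 = 3*5 + 1 = 16, q_1 = 3*1 + 0 = 3.
  i=2: a_2=3, p_2 = 3*16 + 5 = 53, q_2 = 3*3 + 1 = 10.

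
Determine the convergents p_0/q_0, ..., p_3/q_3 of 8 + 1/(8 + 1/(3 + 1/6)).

Using the convergent recurrence p_i = a_i*p_{i-1} + p_{i-2}, q_i = a_i*q_{i-1} + q_{i-2} with p_{-2}=0, p_{-1}=1, q_{-2}=1, q_{-1}=0:
  i=0: a_0=8, p_0 = 8*1 + 0 = 8, q_0 = 8*0 + 1 = 1.
  i=1: a_1=8, p_1 = 8*8 + 1 = 65, q_1 = 8*1 + 0 = 8.
  i=2: a_2=3, p_2 = 3*65 + 8 = 203, q_2 = 3*8 + 1 = 25.
  i=3: a_3=6, p_3 = 6*203 + 65 = 1283, q_3 = 6*25 + 8 = 158.

8/1, 65/8, 203/25, 1283/158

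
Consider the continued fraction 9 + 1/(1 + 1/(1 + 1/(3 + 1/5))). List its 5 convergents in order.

Using the convergent recurrence p_i = a_i*p_{i-1} + p_{i-2}, q_i = a_i*q_{i-1} + q_{i-2} with p_{-2}=0, p_{-1}=1, q_{-2}=1, q_{-1}=0:
  i=0: a_0=9, p_0 = 9*1 + 0 = 9, q_0 = 9*0 + 1 = 1.
  i=1: a_1=1, p_1 = 1*9 + 1 = 10, q_1 = 1*1 + 0 = 1.
  i=2: a_2=1, p_2 = 1*10 + 9 = 19, q_2 = 1*1 + 1 = 2.
  i=3: a_3=3, p_3 = 3*19 + 10 = 67, q_3 = 3*2 + 1 = 7.
  i=4: a_4=5, p_4 = 5*67 + 19 = 354, q_4 = 5*7 + 2 = 37.

9/1, 10/1, 19/2, 67/7, 354/37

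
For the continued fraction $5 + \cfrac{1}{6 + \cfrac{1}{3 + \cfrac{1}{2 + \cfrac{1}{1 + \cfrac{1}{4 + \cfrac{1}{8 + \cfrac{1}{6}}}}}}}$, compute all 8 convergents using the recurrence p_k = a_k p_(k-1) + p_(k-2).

Using the convergent recurrence p_i = a_i*p_{i-1} + p_{i-2}, q_i = a_i*q_{i-1} + q_{i-2} with p_{-2}=0, p_{-1}=1, q_{-2}=1, q_{-1}=0:
  i=0: a_0=5, p_0 = 5*1 + 0 = 5, q_0 = 5*0 + 1 = 1.
  i=1: a_1=6, p_1 = 6*5 + 1 = 31, q_1 = 6*1 + 0 = 6.
  i=2: a_2=3, p_2 = 3*31 + 5 = 98, q_2 = 3*6 + 1 = 19.
  i=3: a_3=2, p_3 = 2*98 + 31 = 227, q_3 = 2*19 + 6 = 44.
  i=4: a_4=1, p_4 = 1*227 + 98 = 325, q_4 = 1*44 + 19 = 63.
  i=5: a_5=4, p_5 = 4*325 + 227 = 1527, q_5 = 4*63 + 44 = 296.
  i=6: a_6=8, p_6 = 8*1527 + 325 = 12541, q_6 = 8*296 + 63 = 2431.
  i=7: a_7=6, p_7 = 6*12541 + 1527 = 76773, q_7 = 6*2431 + 296 = 14882.

5/1, 31/6, 98/19, 227/44, 325/63, 1527/296, 12541/2431, 76773/14882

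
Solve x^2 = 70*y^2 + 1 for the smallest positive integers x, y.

(x, y) = (251, 30)

First expand sqrt(70) as a continued fraction. With x_i = (sqrt(70) + m_i)/d_i and (m_0, d_0) = (0, 1): a_0 = floor(sqrt(70)) = 8, since 8^2 = 64 <= 70 < 81 = 9^2.
Iterate m_{i+1} = d_i*a_i - m_i, d_{i+1} = (70 - m_{i+1}^2)/d_i, a_{i+1} = floor((a_0 + m_{i+1})/d_{i+1}):
  m_1 = 1*8 - 0 = 8, d_1 = (70 - 8^2)/1 = 6/1 = 6, a_1 = floor((8 + 8)/6) = 2.
  m_2 = 6*2 - 8 = 4, d_2 = (70 - 4^2)/6 = 54/6 = 9, a_2 = floor((8 + 4)/9) = 1.
  m_3 = 9*1 - 4 = 5, d_3 = (70 - 5^2)/9 = 45/9 = 5, a_3 = floor((8 + 5)/5) = 2.
  m_4 = 5*2 - 5 = 5, d_4 = (70 - 5^2)/5 = 45/5 = 9, a_4 = floor((8 + 5)/9) = 1.
  m_5 = 9*1 - 5 = 4, d_5 = (70 - 4^2)/9 = 54/9 = 6, a_5 = floor((8 + 4)/6) = 2.
  m_6 = 6*2 - 4 = 8, d_6 = (70 - 8^2)/6 = 6/6 = 1, a_6 = floor((8 + 8)/1) = 16.
  m_7 = 1*16 - 8 = 8, d_7 = (70 - 8^2)/1 = 6/1 = 6: (m_7, d_7) = (m_1, d_1) = (8, 6), so from here the quotients repeat a_1, ..., a_6; the period length is 6.
So sqrt(70) = [8; (2, 1, 2, 1, 2, 16)] with period length k = 6.
k is even, so the fundamental solution of x^2 - 70y^2 = 1 is (p_{k-1}, q_{k-1}) = (p_5, q_5); compute convergents through index 5.
Convergents (p_i = a_i*p_{i-1} + p_{i-2}, q_i = a_i*q_{i-1} + q_{i-2} with p_{-2}=0, p_{-1}=1, q_{-2}=1, q_{-1}=0):
  i=0: a_0=8, p_0 = 8*1 + 0 = 8, q_0 = 8*0 + 1 = 1.
  i=1: a_1=2, p_1 = 2*8 + 1 = 17, q_1 = 2*1 + 0 = 2.
  i=2: a_2=1, p_2 = 1*17 + 8 = 25, q_2 = 1*2 + 1 = 3.
  i=3: a_3=2, p_3 = 2*25 + 17 = 67, q_3 = 2*3 + 2 = 8.
  i=4: a_4=1, p_4 = 1*67 + 25 = 92, q_4 = 1*8 + 3 = 11.
  i=5: a_5=2, p_5 = 2*92 + 67 = 251, q_5 = 2*11 + 8 = 30.
Check: 251^2 - 70*30^2 = 63001 - 63000 = 1, so (x, y) = (251, 30) solves the equation, and by the theorem it is the least positive solution.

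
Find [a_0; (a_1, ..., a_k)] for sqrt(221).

Write x_i = (sqrt(221) + m_i)/d_i with (m_0, d_0) = (0, 1). a_0 = floor(sqrt(221)) = 14, since 14^2 = 196 <= 221 < 225 = 15^2.
Iterate m_{i+1} = d_i*a_i - m_i, d_{i+1} = (221 - m_{i+1}^2)/d_i, a_{i+1} = floor((a_0 + m_{i+1})/d_{i+1}):
  m_1 = 1*14 - 0 = 14, d_1 = (221 - 14^2)/1 = 25/1 = 25, a_1 = floor((14 + 14)/25) = 1.
  m_2 = 25*1 - 14 = 11, d_2 = (221 - 11^2)/25 = 100/25 = 4, a_2 = floor((14 + 11)/4) = 6.
  m_3 = 4*6 - 11 = 13, d_3 = (221 - 13^2)/4 = 52/4 = 13, a_3 = floor((14 + 13)/13) = 2.
  m_4 = 13*2 - 13 = 13, d_4 = (221 - 13^2)/13 = 52/13 = 4, a_4 = floor((14 + 13)/4) = 6.
  m_5 = 4*6 - 13 = 11, d_5 = (221 - 11^2)/4 = 100/4 = 25, a_5 = floor((14 + 11)/25) = 1.
  m_6 = 25*1 - 11 = 14, d_6 = (221 - 14^2)/25 = 25/25 = 1, a_6 = floor((14 + 14)/1) = 28.
  m_7 = 1*28 - 14 = 14, d_7 = (221 - 14^2)/1 = 25/1 = 25: (m_7, d_7) = (m_1, d_1) = (14, 25), so from here the quotients repeat a_1, ..., a_6; the period length is 6.
Hence the expansion of sqrt(221) is a_0 = 14 followed by the repeating block 1, 6, 2, 6, 1, 28 (period 6).

[14; (1, 6, 2, 6, 1, 28)]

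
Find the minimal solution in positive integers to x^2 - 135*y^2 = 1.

First expand sqrt(135) as a continued fraction. With x_i = (sqrt(135) + m_i)/d_i and (m_0, d_0) = (0, 1): a_0 = floor(sqrt(135)) = 11, since 11^2 = 121 <= 135 < 144 = 12^2.
Iterate m_{i+1} = d_i*a_i - m_i, d_{i+1} = (135 - m_{i+1}^2)/d_i, a_{i+1} = floor((a_0 + m_{i+1})/d_{i+1}):
  m_1 = 1*11 - 0 = 11, d_1 = (135 - 11^2)/1 = 14/1 = 14, a_1 = floor((11 + 11)/14) = 1.
  m_2 = 14*1 - 11 = 3, d_2 = (135 - 3^2)/14 = 126/14 = 9, a_2 = floor((11 + 3)/9) = 1.
  m_3 = 9*1 - 3 = 6, d_3 = (135 - 6^2)/9 = 99/9 = 11, a_3 = floor((11 + 6)/11) = 1.
  m_4 = 11*1 - 6 = 5, d_4 = (135 - 5^2)/11 = 110/11 = 10, a_4 = floor((11 + 5)/10) = 1.
  m_5 = 10*1 - 5 = 5, d_5 = (135 - 5^2)/10 = 110/10 = 11, a_5 = floor((11 + 5)/11) = 1.
  m_6 = 11*1 - 5 = 6, d_6 = (135 - 6^2)/11 = 99/11 = 9, a_6 = floor((11 + 6)/9) = 1.
  m_7 = 9*1 - 6 = 3, d_7 = (135 - 3^2)/9 = 126/9 = 14, a_7 = floor((11 + 3)/14) = 1.
  m_8 = 14*1 - 3 = 11, d_8 = (135 - 11^2)/14 = 14/14 = 1, a_8 = floor((11 + 11)/1) = 22.
  m_9 = 1*22 - 11 = 11, d_9 = (135 - 11^2)/1 = 14/1 = 14: (m_9, d_9) = (m_1, d_1) = (11, 14), so from here the quotients repeat a_1, ..., a_8; the period length is 8.
So sqrt(135) = [11; (1, 1, 1, 1, 1, 1, 1, 22)] with period length k = 8.
k is even, so the fundamental solution of x^2 - 135y^2 = 1 is (p_{k-1}, q_{k-1}) = (p_7, q_7); compute convergents through index 7.
Convergents (p_i = a_i*p_{i-1} + p_{i-2}, q_i = a_i*q_{i-1} + q_{i-2} with p_{-2}=0, p_{-1}=1, q_{-2}=1, q_{-1}=0):
  i=0: a_0=11, p_0 = 11*1 + 0 = 11, q_0 = 11*0 + 1 = 1.
  i=1: a_1=1, p_1 = 1*11 + 1 = 12, q_1 = 1*1 + 0 = 1.
  i=2: a_2=1, p_2 = 1*12 + 11 = 23, q_2 = 1*1 + 1 = 2.
  i=3: a_3=1, p_3 = 1*23 + 12 = 35, q_3 = 1*2 + 1 = 3.
  i=4: a_4=1, p_4 = 1*35 + 23 = 58, q_4 = 1*3 + 2 = 5.
  i=5: a_5=1, p_5 = 1*58 + 35 = 93, q_5 = 1*5 + 3 = 8.
  i=6: a_6=1, p_6 = 1*93 + 58 = 151, q_6 = 1*8 + 5 = 13.
  i=7: a_7=1, p_7 = 1*151 + 93 = 244, q_7 = 1*13 + 8 = 21.
Check: 244^2 - 135*21^2 = 59536 - 59535 = 1, so (x, y) = (244, 21) solves the equation, and by the theorem it is the least positive solution.

(x, y) = (244, 21)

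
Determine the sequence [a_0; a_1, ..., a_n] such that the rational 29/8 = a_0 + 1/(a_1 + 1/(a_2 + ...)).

Run the Euclidean algorithm on 29 and 8; the successive quotients are the partial quotients a_0, a_1, ... (each step inverts the fractional part left over by the previous one):
  29 = 3*8 + 5, so a_0 = 3.
  8 = 1*5 + 3, so a_1 = 1.
  5 = 1*3 + 2, so a_2 = 1.
  3 = 1*2 + 1, so a_3 = 1.
  2 = 2*1 + 0, so a_4 = 2.
The remainder reaches 0 after 5 divisions, so the expansion has 5 partial quotients, read off in order.

[3; 1, 1, 1, 2]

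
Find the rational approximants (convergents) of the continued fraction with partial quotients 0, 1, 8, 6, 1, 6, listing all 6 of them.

Using the convergent recurrence p_i = a_i*p_{i-1} + p_{i-2}, q_i = a_i*q_{i-1} + q_{i-2} with p_{-2}=0, p_{-1}=1, q_{-2}=1, q_{-1}=0:
  i=0: a_0=0, p_0 = 0*1 + 0 = 0, q_0 = 0*0 + 1 = 1.
  i=1: a_1=1, p_1 = 1*0 + 1 = 1, q_1 = 1*1 + 0 = 1.
  i=2: a_2=8, p_2 = 8*1 + 0 = 8, q_2 = 8*1 + 1 = 9.
  i=3: a_3=6, p_3 = 6*8 + 1 = 49, q_3 = 6*9 + 1 = 55.
  i=4: a_4=1, p_4 = 1*49 + 8 = 57, q_4 = 1*55 + 9 = 64.
  i=5: a_5=6, p_5 = 6*57 + 49 = 391, q_5 = 6*64 + 55 = 439.

0/1, 1/1, 8/9, 49/55, 57/64, 391/439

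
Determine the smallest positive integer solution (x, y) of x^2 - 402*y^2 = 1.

First expand sqrt(402) as a continued fraction. With x_i = (sqrt(402) + m_i)/d_i and (m_0, d_0) = (0, 1): a_0 = floor(sqrt(402)) = 20, since 20^2 = 400 <= 402 < 441 = 21^2.
Iterate m_{i+1} = d_i*a_i - m_i, d_{i+1} = (402 - m_{i+1}^2)/d_i, a_{i+1} = floor((a_0 + m_{i+1})/d_{i+1}):
  m_1 = 1*20 - 0 = 20, d_1 = (402 - 20^2)/1 = 2/1 = 2, a_1 = floor((20 + 20)/2) = 20.
  m_2 = 2*20 - 20 = 20, d_2 = (402 - 20^2)/2 = 2/2 = 1, a_2 = floor((20 + 20)/1) = 40.
  m_3 = 1*40 - 20 = 20, d_3 = (402 - 20^2)/1 = 2/1 = 2: (m_3, d_3) = (m_1, d_1) = (20, 2), so from here the quotients repeat a_1, a_2; the period length is 2.
So sqrt(402) = [20; (20, 40)] with period length k = 2.
k is even, so the fundamental solution of x^2 - 402y^2 = 1 is (p_{k-1}, q_{k-1}) = (p_1, q_1); compute convergents through index 1.
Convergents (p_i = a_i*p_{i-1} + p_{i-2}, q_i = a_i*q_{i-1} + q_{i-2} with p_{-2}=0, p_{-1}=1, q_{-2}=1, q_{-1}=0):
  i=0: a_0=20, p_0 = 20*1 + 0 = 20, q_0 = 20*0 + 1 = 1.
  i=1: a_1=20, p_1 = 20*20 + 1 = 401, q_1 = 20*1 + 0 = 20.
Check: 401^2 - 402*20^2 = 160801 - 160800 = 1, so (x, y) = (401, 20) solves the equation, and by the theorem it is the least positive solution.

(x, y) = (401, 20)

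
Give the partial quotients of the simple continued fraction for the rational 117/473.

[0; 4, 23, 2, 2]

Run the Euclidean algorithm on 117 and 473; the successive quotients are the partial quotients a_0, a_1, ... (each step inverts the fractional part left over by the previous one):
  117 = 0*473 + 117, so a_0 = 0.
  473 = 4*117 + 5, so a_1 = 4.
  117 = 23*5 + 2, so a_2 = 23.
  5 = 2*2 + 1, so a_3 = 2.
  2 = 2*1 + 0, so a_4 = 2.
The remainder reaches 0 after 5 divisions, so the expansion has 5 partial quotients, read off in order.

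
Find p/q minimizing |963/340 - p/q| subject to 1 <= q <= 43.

17/6

Expand x = 963/340 as a continued fraction with the Euclidean algorithm:
  963 = 2*340 + 283, so a_0 = 2.
  340 = 1*283 + 57, so a_1 = 1.
  283 = 4*57 + 55, so a_2 = 4.
  57 = 1*55 + 2, so a_3 = 1.
  55 = 27*2 + 1, so a_4 = 27.
  2 = 2*1 + 0, so a_5 = 2.
so x = [2; 1, 4, 1, 27, 2].
Convergents (p_i = a_i*p_{i-1} + p_{i-2}, q_i = a_i*q_{i-1} + q_{i-2} with p_{-2}=0, p_{-1}=1, q_{-2}=1, q_{-1}=0), until the denominator exceeds 43:
  i=0: a_0=2, p_0 = 2*1 + 0 = 2, q_0 = 2*0 + 1 = 1.
  i=1: a_1=1, p_1 = 1*2 + 1 = 3, q_1 = 1*1 + 0 = 1.
  i=2: a_2=4, p_2 = 4*3 + 2 = 14, q_2 = 4*1 + 1 = 5.
  i=3: a_3=1, p_3 = 1*14 + 3 = 17, q_3 = 1*5 + 1 = 6.
  i=4: a_4=27, p_4 = 27*17 + 14 = 473, q_4 = 27*6 + 5 = 167.
q_4 = 167 > 43, so the last convergent with denominator <= 43 is p_3/q_3 = 17/6.
The closest fraction with denominator <= 43 is either p_3/q_3 or the intermediate fraction (k*p_3 + p_2)/(k*q_3 + q_2) with the largest k >= 1 whose denominator stays <= 43; these approach x as k grows, and every other convergent or intermediate fraction in range is farther away.
Largest k: floor((43 - q_2)/q_3) = floor((43 - 5)/6) = 6.
That gives (6*17 + 14)/(6*6 + 5) = 116/41.
Compare the errors: |x - 17/6| = |963*6 - 17*340|/(340*6) = 2/2040, and |x - 116/41| = |963*41 - 116*340|/(340*41) = 43/13940.
Cross-multiplying, 2*13940 = 27880 < 87720 = 43*2040, so 2/2040 is smaller: the convergent 17/6 is closer to x than 116/41.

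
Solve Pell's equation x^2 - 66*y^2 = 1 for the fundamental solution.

(x, y) = (65, 8)

First expand sqrt(66) as a continued fraction. With x_i = (sqrt(66) + m_i)/d_i and (m_0, d_0) = (0, 1): a_0 = floor(sqrt(66)) = 8, since 8^2 = 64 <= 66 < 81 = 9^2.
Iterate m_{i+1} = d_i*a_i - m_i, d_{i+1} = (66 - m_{i+1}^2)/d_i, a_{i+1} = floor((a_0 + m_{i+1})/d_{i+1}):
  m_1 = 1*8 - 0 = 8, d_1 = (66 - 8^2)/1 = 2/1 = 2, a_1 = floor((8 + 8)/2) = 8.
  m_2 = 2*8 - 8 = 8, d_2 = (66 - 8^2)/2 = 2/2 = 1, a_2 = floor((8 + 8)/1) = 16.
  m_3 = 1*16 - 8 = 8, d_3 = (66 - 8^2)/1 = 2/1 = 2: (m_3, d_3) = (m_1, d_1) = (8, 2), so from here the quotients repeat a_1, a_2; the period length is 2.
So sqrt(66) = [8; (8, 16)] with period length k = 2.
k is even, so the fundamental solution of x^2 - 66y^2 = 1 is (p_{k-1}, q_{k-1}) = (p_1, q_1); compute convergents through index 1.
Convergents (p_i = a_i*p_{i-1} + p_{i-2}, q_i = a_i*q_{i-1} + q_{i-2} with p_{-2}=0, p_{-1}=1, q_{-2}=1, q_{-1}=0):
  i=0: a_0=8, p_0 = 8*1 + 0 = 8, q_0 = 8*0 + 1 = 1.
  i=1: a_1=8, p_1 = 8*8 + 1 = 65, q_1 = 8*1 + 0 = 8.
Check: 65^2 - 66*8^2 = 4225 - 4224 = 1, so (x, y) = (65, 8) solves the equation, and by the theorem it is the least positive solution.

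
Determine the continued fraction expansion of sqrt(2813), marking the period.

[53; (26, 1, 1, 26, 106)]

Write x_i = (sqrt(2813) + m_i)/d_i with (m_0, d_0) = (0, 1). a_0 = floor(sqrt(2813)) = 53, since 53^2 = 2809 <= 2813 < 2916 = 54^2.
Iterate m_{i+1} = d_i*a_i - m_i, d_{i+1} = (2813 - m_{i+1}^2)/d_i, a_{i+1} = floor((a_0 + m_{i+1})/d_{i+1}):
  m_1 = 1*53 - 0 = 53, d_1 = (2813 - 53^2)/1 = 4/1 = 4, a_1 = floor((53 + 53)/4) = 26.
  m_2 = 4*26 - 53 = 51, d_2 = (2813 - 51^2)/4 = 212/4 = 53, a_2 = floor((53 + 51)/53) = 1.
  m_3 = 53*1 - 51 = 2, d_3 = (2813 - 2^2)/53 = 2809/53 = 53, a_3 = floor((53 + 2)/53) = 1.
  m_4 = 53*1 - 2 = 51, d_4 = (2813 - 51^2)/53 = 212/53 = 4, a_4 = floor((53 + 51)/4) = 26.
  m_5 = 4*26 - 51 = 53, d_5 = (2813 - 53^2)/4 = 4/4 = 1, a_5 = floor((53 + 53)/1) = 106.
  m_6 = 1*106 - 53 = 53, d_6 = (2813 - 53^2)/1 = 4/1 = 4: (m_6, d_6) = (m_1, d_1) = (53, 4), so from here the quotients repeat a_1, ..., a_5; the period length is 5.
Hence the expansion of sqrt(2813) is a_0 = 53 followed by the repeating block 26, 1, 1, 26, 106 (period 5).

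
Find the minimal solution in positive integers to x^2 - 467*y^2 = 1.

First expand sqrt(467) as a continued fraction. With x_i = (sqrt(467) + m_i)/d_i and (m_0, d_0) = (0, 1): a_0 = floor(sqrt(467)) = 21, since 21^2 = 441 <= 467 < 484 = 22^2.
Iterate m_{i+1} = d_i*a_i - m_i, d_{i+1} = (467 - m_{i+1}^2)/d_i, a_{i+1} = floor((a_0 + m_{i+1})/d_{i+1}):
  m_1 = 1*21 - 0 = 21, d_1 = (467 - 21^2)/1 = 26/1 = 26, a_1 = floor((21 + 21)/26) = 1.
  m_2 = 26*1 - 21 = 5, d_2 = (467 - 5^2)/26 = 442/26 = 17, a_2 = floor((21 + 5)/17) = 1.
  m_3 = 17*1 - 5 = 12, d_3 = (467 - 12^2)/17 = 323/17 = 19, a_3 = floor((21 + 12)/19) = 1.
  m_4 = 19*1 - 12 = 7, d_4 = (467 - 7^2)/19 = 418/19 = 22, a_4 = floor((21 + 7)/22) = 1.
  m_5 = 22*1 - 7 = 15, d_5 = (467 - 15^2)/22 = 242/22 = 11, a_5 = floor((21 + 15)/11) = 3.
  m_6 = 11*3 - 15 = 18, d_6 = (467 - 18^2)/11 = 143/11 = 13, a_6 = floor((21 + 18)/13) = 3.
  m_7 = 13*3 - 18 = 21, d_7 = (467 - 21^2)/13 = 26/13 = 2, a_7 = floor((21 + 21)/2) = 21.
  m_8 = 2*21 - 21 = 21, d_8 = (467 - 21^2)/2 = 26/2 = 13, a_8 = floor((21 + 21)/13) = 3.
  m_9 = 13*3 - 21 = 18, d_9 = (467 - 18^2)/13 = 143/13 = 11, a_9 = floor((21 + 18)/11) = 3.
  m_10 = 11*3 - 18 = 15, d_10 = (467 - 15^2)/11 = 242/11 = 22, a_10 = floor((21 + 15)/22) = 1.
  m_11 = 22*1 - 15 = 7, d_11 = (467 - 7^2)/22 = 418/22 = 19, a_11 = floor((21 + 7)/19) = 1.
  m_12 = 19*1 - 7 = 12, d_12 = (467 - 12^2)/19 = 323/19 = 17, a_12 = floor((21 + 12)/17) = 1.
  m_13 = 17*1 - 12 = 5, d_13 = (467 - 5^2)/17 = 442/17 = 26, a_13 = floor((21 + 5)/26) = 1.
  m_14 = 26*1 - 5 = 21, d_14 = (467 - 21^2)/26 = 26/26 = 1, a_14 = floor((21 + 21)/1) = 42.
  m_15 = 1*42 - 21 = 21, d_15 = (467 - 21^2)/1 = 26/1 = 26: (m_15, d_15) = (m_1, d_1) = (21, 26), so from here the quotients repeat a_1, ..., a_14; the period length is 14.
So sqrt(467) = [21; (1, 1, 1, 1, 3, 3, 21, 3, 3, 1, 1, 1, 1, 42)] with period length k = 14.
k is even, so the fundamental solution of x^2 - 467y^2 = 1 is (p_{k-1}, q_{k-1}) = (p_13, q_13); compute convergents through index 13.
Convergents (p_i = a_i*p_{i-1} + p_{i-2}, q_i = a_i*q_{i-1} + q_{i-2} with p_{-2}=0, p_{-1}=1, q_{-2}=1, q_{-1}=0):
  i=0: a_0=21, p_0 = 21*1 + 0 = 21, q_0 = 21*0 + 1 = 1.
  i=1: a_1=1, p_1 = 1*21 + 1 = 22, q_1 = 1*1 + 0 = 1.
  i=2: a_2=1, p_2 = 1*22 + 21 = 43, q_2 = 1*1 + 1 = 2.
  i=3: a_3=1, p_3 = 1*43 + 22 = 65, q_3 = 1*2 + 1 = 3.
  i=4: a_4=1, p_4 = 1*65 + 43 = 108, q_4 = 1*3 + 2 = 5.
  i=5: a_5=3, p_5 = 3*108 + 65 = 389, q_5 = 3*5 + 3 = 18.
  i=6: a_6=3, p_6 = 3*389 + 108 = 1275, q_6 = 3*18 + 5 = 59.
  i=7: a_7=21, p_7 = 21*1275 + 389 = 27164, q_7 = 21*59 + 18 = 1257.
  i=8: a_8=3, p_8 = 3*27164 + 1275 = 82767, q_8 = 3*1257 + 59 = 3830.
  i=9: a_9=3, p_9 = 3*82767 + 27164 = 275465, q_9 = 3*3830 + 1257 = 12747.
  i=10: a_10=1, p_10 = 1*275465 + 82767 = 358232, q_10 = 1*12747 + 3830 = 16577.
  i=11: a_11=1, p_11 = 1*358232 + 275465 = 633697, q_11 = 1*16577 + 12747 = 29324.
  i=12: a_12=1, p_12 = 1*633697 + 358232 = 991929, q_12 = 1*29324 + 16577 = 45901.
  i=13: a_13=1, p_13 = 1*991929 + 633697 = 1625626, q_13 = 1*45901 + 29324 = 75225.
Check: 1625626^2 - 467*75225^2 = 2642659891876 - 2642659891875 = 1, so (x, y) = (1625626, 75225) solves the equation, and by the theorem it is the least positive solution.

(x, y) = (1625626, 75225)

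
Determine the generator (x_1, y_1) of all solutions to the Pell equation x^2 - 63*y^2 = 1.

First expand sqrt(63) as a continued fraction. With x_i = (sqrt(63) + m_i)/d_i and (m_0, d_0) = (0, 1): a_0 = floor(sqrt(63)) = 7, since 7^2 = 49 <= 63 < 64 = 8^2.
Iterate m_{i+1} = d_i*a_i - m_i, d_{i+1} = (63 - m_{i+1}^2)/d_i, a_{i+1} = floor((a_0 + m_{i+1})/d_{i+1}):
  m_1 = 1*7 - 0 = 7, d_1 = (63 - 7^2)/1 = 14/1 = 14, a_1 = floor((7 + 7)/14) = 1.
  m_2 = 14*1 - 7 = 7, d_2 = (63 - 7^2)/14 = 14/14 = 1, a_2 = floor((7 + 7)/1) = 14.
  m_3 = 1*14 - 7 = 7, d_3 = (63 - 7^2)/1 = 14/1 = 14: (m_3, d_3) = (m_1, d_1) = (7, 14), so from here the quotients repeat a_1, a_2; the period length is 2.
So sqrt(63) = [7; (1, 14)] with period length k = 2.
k is even, so the fundamental solution of x^2 - 63y^2 = 1 is (p_{k-1}, q_{k-1}) = (p_1, q_1); compute convergents through index 1.
Convergents (p_i = a_i*p_{i-1} + p_{i-2}, q_i = a_i*q_{i-1} + q_{i-2} with p_{-2}=0, p_{-1}=1, q_{-2}=1, q_{-1}=0):
  i=0: a_0=7, p_0 = 7*1 + 0 = 7, q_0 = 7*0 + 1 = 1.
  i=1: a_1=1, p_1 = 1*7 + 1 = 8, q_1 = 1*1 + 0 = 1.
Check: 8^2 - 63*1^2 = 64 - 63 = 1, so (x, y) = (8, 1) solves the equation, and by the theorem it is the least positive solution.

(x, y) = (8, 1)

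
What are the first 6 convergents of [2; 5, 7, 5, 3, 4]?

2/1, 11/5, 79/36, 406/185, 1297/591, 5594/2549

Using the convergent recurrence p_i = a_i*p_{i-1} + p_{i-2}, q_i = a_i*q_{i-1} + q_{i-2} with p_{-2}=0, p_{-1}=1, q_{-2}=1, q_{-1}=0:
  i=0: a_0=2, p_0 = 2*1 + 0 = 2, q_0 = 2*0 + 1 = 1.
  i=1: a_1=5, p_1 = 5*2 + 1 = 11, q_1 = 5*1 + 0 = 5.
  i=2: a_2=7, p_2 = 7*11 + 2 = 79, q_2 = 7*5 + 1 = 36.
  i=3: a_3=5, p_3 = 5*79 + 11 = 406, q_3 = 5*36 + 5 = 185.
  i=4: a_4=3, p_4 = 3*406 + 79 = 1297, q_4 = 3*185 + 36 = 591.
  i=5: a_5=4, p_5 = 4*1297 + 406 = 5594, q_5 = 4*591 + 185 = 2549.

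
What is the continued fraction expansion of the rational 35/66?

[0; 1, 1, 7, 1, 3]

Run the Euclidean algorithm on 35 and 66; the successive quotients are the partial quotients a_0, a_1, ... (each step inverts the fractional part left over by the previous one):
  35 = 0*66 + 35, so a_0 = 0.
  66 = 1*35 + 31, so a_1 = 1.
  35 = 1*31 + 4, so a_2 = 1.
  31 = 7*4 + 3, so a_3 = 7.
  4 = 1*3 + 1, so a_4 = 1.
  3 = 3*1 + 0, so a_5 = 3.
The remainder reaches 0 after 6 divisions, so the expansion has 6 partial quotients, read off in order.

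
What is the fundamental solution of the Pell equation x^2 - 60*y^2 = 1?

First expand sqrt(60) as a continued fraction. With x_i = (sqrt(60) + m_i)/d_i and (m_0, d_0) = (0, 1): a_0 = floor(sqrt(60)) = 7, since 7^2 = 49 <= 60 < 64 = 8^2.
Iterate m_{i+1} = d_i*a_i - m_i, d_{i+1} = (60 - m_{i+1}^2)/d_i, a_{i+1} = floor((a_0 + m_{i+1})/d_{i+1}):
  m_1 = 1*7 - 0 = 7, d_1 = (60 - 7^2)/1 = 11/1 = 11, a_1 = floor((7 + 7)/11) = 1.
  m_2 = 11*1 - 7 = 4, d_2 = (60 - 4^2)/11 = 44/11 = 4, a_2 = floor((7 + 4)/4) = 2.
  m_3 = 4*2 - 4 = 4, d_3 = (60 - 4^2)/4 = 44/4 = 11, a_3 = floor((7 + 4)/11) = 1.
  m_4 = 11*1 - 4 = 7, d_4 = (60 - 7^2)/11 = 11/11 = 1, a_4 = floor((7 + 7)/1) = 14.
  m_5 = 1*14 - 7 = 7, d_5 = (60 - 7^2)/1 = 11/1 = 11: (m_5, d_5) = (m_1, d_1) = (7, 11), so from here the quotients repeat a_1, ..., a_4; the period length is 4.
So sqrt(60) = [7; (1, 2, 1, 14)] with period length k = 4.
k is even, so the fundamental solution of x^2 - 60y^2 = 1 is (p_{k-1}, q_{k-1}) = (p_3, q_3); compute convergents through index 3.
Convergents (p_i = a_i*p_{i-1} + p_{i-2}, q_i = a_i*q_{i-1} + q_{i-2} with p_{-2}=0, p_{-1}=1, q_{-2}=1, q_{-1}=0):
  i=0: a_0=7, p_0 = 7*1 + 0 = 7, q_0 = 7*0 + 1 = 1.
  i=1: a_1=1, p_1 = 1*7 + 1 = 8, q_1 = 1*1 + 0 = 1.
  i=2: a_2=2, p_2 = 2*8 + 7 = 23, q_2 = 2*1 + 1 = 3.
  i=3: a_3=1, p_3 = 1*23 + 8 = 31, q_3 = 1*3 + 1 = 4.
Check: 31^2 - 60*4^2 = 961 - 960 = 1, so (x, y) = (31, 4) solves the equation, and by the theorem it is the least positive solution.

(x, y) = (31, 4)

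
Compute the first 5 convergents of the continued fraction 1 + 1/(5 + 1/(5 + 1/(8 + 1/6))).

Using the convergent recurrence p_i = a_i*p_{i-1} + p_{i-2}, q_i = a_i*q_{i-1} + q_{i-2} with p_{-2}=0, p_{-1}=1, q_{-2}=1, q_{-1}=0:
  i=0: a_0=1, p_0 = 1*1 + 0 = 1, q_0 = 1*0 + 1 = 1.
  i=1: a_1=5, p_1 = 5*1 + 1 = 6, q_1 = 5*1 + 0 = 5.
  i=2: a_2=5, p_2 = 5*6 + 1 = 31, q_2 = 5*5 + 1 = 26.
  i=3: a_3=8, p_3 = 8*31 + 6 = 254, q_3 = 8*26 + 5 = 213.
  i=4: a_4=6, p_4 = 6*254 + 31 = 1555, q_4 = 6*213 + 26 = 1304.

1/1, 6/5, 31/26, 254/213, 1555/1304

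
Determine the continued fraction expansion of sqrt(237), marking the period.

[15; (2, 1, 1, 7, 10, 7, 1, 1, 2, 30)]

Write x_i = (sqrt(237) + m_i)/d_i with (m_0, d_0) = (0, 1). a_0 = floor(sqrt(237)) = 15, since 15^2 = 225 <= 237 < 256 = 16^2.
Iterate m_{i+1} = d_i*a_i - m_i, d_{i+1} = (237 - m_{i+1}^2)/d_i, a_{i+1} = floor((a_0 + m_{i+1})/d_{i+1}):
  m_1 = 1*15 - 0 = 15, d_1 = (237 - 15^2)/1 = 12/1 = 12, a_1 = floor((15 + 15)/12) = 2.
  m_2 = 12*2 - 15 = 9, d_2 = (237 - 9^2)/12 = 156/12 = 13, a_2 = floor((15 + 9)/13) = 1.
  m_3 = 13*1 - 9 = 4, d_3 = (237 - 4^2)/13 = 221/13 = 17, a_3 = floor((15 + 4)/17) = 1.
  m_4 = 17*1 - 4 = 13, d_4 = (237 - 13^2)/17 = 68/17 = 4, a_4 = floor((15 + 13)/4) = 7.
  m_5 = 4*7 - 13 = 15, d_5 = (237 - 15^2)/4 = 12/4 = 3, a_5 = floor((15 + 15)/3) = 10.
  m_6 = 3*10 - 15 = 15, d_6 = (237 - 15^2)/3 = 12/3 = 4, a_6 = floor((15 + 15)/4) = 7.
  m_7 = 4*7 - 15 = 13, d_7 = (237 - 13^2)/4 = 68/4 = 17, a_7 = floor((15 + 13)/17) = 1.
  m_8 = 17*1 - 13 = 4, d_8 = (237 - 4^2)/17 = 221/17 = 13, a_8 = floor((15 + 4)/13) = 1.
  m_9 = 13*1 - 4 = 9, d_9 = (237 - 9^2)/13 = 156/13 = 12, a_9 = floor((15 + 9)/12) = 2.
  m_10 = 12*2 - 9 = 15, d_10 = (237 - 15^2)/12 = 12/12 = 1, a_10 = floor((15 + 15)/1) = 30.
  m_11 = 1*30 - 15 = 15, d_11 = (237 - 15^2)/1 = 12/1 = 12: (m_11, d_11) = (m_1, d_1) = (15, 12), so from here the quotients repeat a_1, ..., a_10; the period length is 10.
Hence the expansion of sqrt(237) is a_0 = 15 followed by the repeating block 2, 1, 1, 7, 10, 7, 1, 1, 2, 30 (period 10).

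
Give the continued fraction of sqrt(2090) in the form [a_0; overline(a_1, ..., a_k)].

[45; overline(1, 2, 1, 1, 8, 1, 1, 2, 1, 90)]

Write x_i = (sqrt(2090) + m_i)/d_i with (m_0, d_0) = (0, 1). a_0 = floor(sqrt(2090)) = 45, since 45^2 = 2025 <= 2090 < 2116 = 46^2.
Iterate m_{i+1} = d_i*a_i - m_i, d_{i+1} = (2090 - m_{i+1}^2)/d_i, a_{i+1} = floor((a_0 + m_{i+1})/d_{i+1}):
  m_1 = 1*45 - 0 = 45, d_1 = (2090 - 45^2)/1 = 65/1 = 65, a_1 = floor((45 + 45)/65) = 1.
  m_2 = 65*1 - 45 = 20, d_2 = (2090 - 20^2)/65 = 1690/65 = 26, a_2 = floor((45 + 20)/26) = 2.
  m_3 = 26*2 - 20 = 32, d_3 = (2090 - 32^2)/26 = 1066/26 = 41, a_3 = floor((45 + 32)/41) = 1.
  m_4 = 41*1 - 32 = 9, d_4 = (2090 - 9^2)/41 = 2009/41 = 49, a_4 = floor((45 + 9)/49) = 1.
  m_5 = 49*1 - 9 = 40, d_5 = (2090 - 40^2)/49 = 490/49 = 10, a_5 = floor((45 + 40)/10) = 8.
  m_6 = 10*8 - 40 = 40, d_6 = (2090 - 40^2)/10 = 490/10 = 49, a_6 = floor((45 + 40)/49) = 1.
  m_7 = 49*1 - 40 = 9, d_7 = (2090 - 9^2)/49 = 2009/49 = 41, a_7 = floor((45 + 9)/41) = 1.
  m_8 = 41*1 - 9 = 32, d_8 = (2090 - 32^2)/41 = 1066/41 = 26, a_8 = floor((45 + 32)/26) = 2.
  m_9 = 26*2 - 32 = 20, d_9 = (2090 - 20^2)/26 = 1690/26 = 65, a_9 = floor((45 + 20)/65) = 1.
  m_10 = 65*1 - 20 = 45, d_10 = (2090 - 45^2)/65 = 65/65 = 1, a_10 = floor((45 + 45)/1) = 90.
  m_11 = 1*90 - 45 = 45, d_11 = (2090 - 45^2)/1 = 65/1 = 65: (m_11, d_11) = (m_1, d_1) = (45, 65), so from here the quotients repeat a_1, ..., a_10; the period length is 10.
Hence the expansion of sqrt(2090) is a_0 = 45 followed by the repeating block 1, 2, 1, 1, 8, 1, 1, 2, 1, 90 (period 10).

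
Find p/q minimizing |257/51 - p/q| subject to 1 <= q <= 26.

131/26

Expand x = 257/51 as a continued fraction with the Euclidean algorithm:
  257 = 5*51 + 2, so a_0 = 5.
  51 = 25*2 + 1, so a_1 = 25.
  2 = 2*1 + 0, so a_2 = 2.
so x = [5; 25, 2].
Convergents (p_i = a_i*p_{i-1} + p_{i-2}, q_i = a_i*q_{i-1} + q_{i-2} with p_{-2}=0, p_{-1}=1, q_{-2}=1, q_{-1}=0), until the denominator exceeds 26:
  i=0: a_0=5, p_0 = 5*1 + 0 = 5, q_0 = 5*0 + 1 = 1.
  i=1: a_1=25, p_1 = 25*5 + 1 = 126, q_1 = 25*1 + 0 = 25.
  i=2: a_2=2, p_2 = 2*126 + 5 = 257, q_2 = 2*25 + 1 = 51.
q_2 = 51 > 26, so the last convergent with denominator <= 26 is p_1/q_1 = 126/25.
The closest fraction with denominator <= 26 is either p_1/q_1 or the intermediate fraction (k*p_1 + p_0)/(k*q_1 + q_0) with the largest k >= 1 whose denominator stays <= 26; these approach x as k grows, and every other convergent or intermediate fraction in range is farther away.
Largest k: floor((26 - q_0)/q_1) = floor((26 - 1)/25) = 1.
That gives (1*126 + 5)/(1*25 + 1) = 131/26.
Compare the errors: |x - 126/25| = |257*25 - 126*51|/(51*25) = 1/1275, and |x - 131/26| = |257*26 - 131*51|/(51*26) = 1/1326.
Cross-multiplying, 1*1275 = 1275 < 1326 = 1*1326, so 1/1326 is smaller: the intermediate fraction 131/26 is closer to x than 126/25.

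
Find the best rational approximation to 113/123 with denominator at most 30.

23/25

Expand x = 113/123 as a continued fraction with the Euclidean algorithm:
  113 = 0*123 + 113, so a_0 = 0.
  123 = 1*113 + 10, so a_1 = 1.
  113 = 11*10 + 3, so a_2 = 11.
  10 = 3*3 + 1, so a_3 = 3.
  3 = 3*1 + 0, so a_4 = 3.
so x = [0; 1, 11, 3, 3].
Convergents (p_i = a_i*p_{i-1} + p_{i-2}, q_i = a_i*q_{i-1} + q_{i-2} with p_{-2}=0, p_{-1}=1, q_{-2}=1, q_{-1}=0), until the denominator exceeds 30:
  i=0: a_0=0, p_0 = 0*1 + 0 = 0, q_0 = 0*0 + 1 = 1.
  i=1: a_1=1, p_1 = 1*0 + 1 = 1, q_1 = 1*1 + 0 = 1.
  i=2: a_2=11, p_2 = 11*1 + 0 = 11, q_2 = 11*1 + 1 = 12.
  i=3: a_3=3, p_3 = 3*11 + 1 = 34, q_3 = 3*12 + 1 = 37.
q_3 = 37 > 30, so the last convergent with denominator <= 30 is p_2/q_2 = 11/12.
The closest fraction with denominator <= 30 is either p_2/q_2 or the intermediate fraction (k*p_2 + p_1)/(k*q_2 + q_1) with the largest k >= 1 whose denominator stays <= 30; these approach x as k grows, and every other convergent or intermediate fraction in range is farther away.
Largest k: floor((30 - q_1)/q_2) = floor((30 - 1)/12) = 2.
That gives (2*11 + 1)/(2*12 + 1) = 23/25.
Compare the errors: |x - 11/12| = |113*12 - 11*123|/(123*12) = 3/1476, and |x - 23/25| = |113*25 - 23*123|/(123*25) = 4/3075.
Cross-multiplying, 4*1476 = 5904 < 9225 = 3*3075, so 4/3075 is smaller: the intermediate fraction 23/25 is closer to x than 11/12.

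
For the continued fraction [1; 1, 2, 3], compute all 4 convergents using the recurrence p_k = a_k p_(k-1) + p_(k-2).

1/1, 2/1, 5/3, 17/10

Using the convergent recurrence p_i = a_i*p_{i-1} + p_{i-2}, q_i = a_i*q_{i-1} + q_{i-2} with p_{-2}=0, p_{-1}=1, q_{-2}=1, q_{-1}=0:
  i=0: a_0=1, p_0 = 1*1 + 0 = 1, q_0 = 1*0 + 1 = 1.
  i=1: a_1=1, p_1 = 1*1 + 1 = 2, q_1 = 1*1 + 0 = 1.
  i=2: a_2=2, p_2 = 2*2 + 1 = 5, q_2 = 2*1 + 1 = 3.
  i=3: a_3=3, p_3 = 3*5 + 2 = 17, q_3 = 3*3 + 1 = 10.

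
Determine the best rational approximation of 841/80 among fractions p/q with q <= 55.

431/41

Expand x = 841/80 as a continued fraction with the Euclidean algorithm:
  841 = 10*80 + 41, so a_0 = 10.
  80 = 1*41 + 39, so a_1 = 1.
  41 = 1*39 + 2, so a_2 = 1.
  39 = 19*2 + 1, so a_3 = 19.
  2 = 2*1 + 0, so a_4 = 2.
so x = [10; 1, 1, 19, 2].
Convergents (p_i = a_i*p_{i-1} + p_{i-2}, q_i = a_i*q_{i-1} + q_{i-2} with p_{-2}=0, p_{-1}=1, q_{-2}=1, q_{-1}=0), until the denominator exceeds 55:
  i=0: a_0=10, p_0 = 10*1 + 0 = 10, q_0 = 10*0 + 1 = 1.
  i=1: a_1=1, p_1 = 1*10 + 1 = 11, q_1 = 1*1 + 0 = 1.
  i=2: a_2=1, p_2 = 1*11 + 10 = 21, q_2 = 1*1 + 1 = 2.
  i=3: a_3=19, p_3 = 19*21 + 11 = 410, q_3 = 19*2 + 1 = 39.
  i=4: a_4=2, p_4 = 2*410 + 21 = 841, q_4 = 2*39 + 2 = 80.
q_4 = 80 > 55, so the last convergent with denominator <= 55 is p_3/q_3 = 410/39.
The closest fraction with denominator <= 55 is either p_3/q_3 or the intermediate fraction (k*p_3 + p_2)/(k*q_3 + q_2) with the largest k >= 1 whose denominator stays <= 55; these approach x as k grows, and every other convergent or intermediate fraction in range is farther away.
Largest k: floor((55 - q_2)/q_3) = floor((55 - 2)/39) = 1.
That gives (1*410 + 21)/(1*39 + 2) = 431/41.
Compare the errors: |x - 410/39| = |841*39 - 410*80|/(80*39) = 1/3120, and |x - 431/41| = |841*41 - 431*80|/(80*41) = 1/3280.
Cross-multiplying, 1*3120 = 3120 < 3280 = 1*3280, so 1/3280 is smaller: the intermediate fraction 431/41 is closer to x than 410/39.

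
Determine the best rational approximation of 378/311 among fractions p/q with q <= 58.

Expand x = 378/311 as a continued fraction with the Euclidean algorithm:
  378 = 1*311 + 67, so a_0 = 1.
  311 = 4*67 + 43, so a_1 = 4.
  67 = 1*43 + 24, so a_2 = 1.
  43 = 1*24 + 19, so a_3 = 1.
  24 = 1*19 + 5, so a_4 = 1.
  19 = 3*5 + 4, so a_5 = 3.
  5 = 1*4 + 1, so a_6 = 1.
  4 = 4*1 + 0, so a_7 = 4.
so x = [1; 4, 1, 1, 1, 3, 1, 4].
Convergents (p_i = a_i*p_{i-1} + p_{i-2}, q_i = a_i*q_{i-1} + q_{i-2} with p_{-2}=0, p_{-1}=1, q_{-2}=1, q_{-1}=0), until the denominator exceeds 58:
  i=0: a_0=1, p_0 = 1*1 + 0 = 1, q_0 = 1*0 + 1 = 1.
  i=1: a_1=4, p_1 = 4*1 + 1 = 5, q_1 = 4*1 + 0 = 4.
  i=2: a_2=1, p_2 = 1*5 + 1 = 6, q_2 = 1*4 + 1 = 5.
  i=3: a_3=1, p_3 = 1*6 + 5 = 11, q_3 = 1*5 + 4 = 9.
  i=4: a_4=1, p_4 = 1*11 + 6 = 17, q_4 = 1*9 + 5 = 14.
  i=5: a_5=3, p_5 = 3*17 + 11 = 62, q_5 = 3*14 + 9 = 51.
  i=6: a_6=1, p_6 = 1*62 + 17 = 79, q_6 = 1*51 + 14 = 65.
q_6 = 65 > 58, so the last convergent with denominator <= 58 is p_5/q_5 = 62/51.
The closest fraction with denominator <= 58 is either p_5/q_5 or the intermediate fraction (k*p_5 + p_4)/(k*q_5 + q_4) with the largest k >= 1 whose denominator stays <= 58; these approach x as k grows, and every other convergent or intermediate fraction in range is farther away.
Largest k: floor((58 - q_4)/q_5) = floor((58 - 14)/51) = 0.
Since k = 0, no intermediate fraction beyond p_5/q_5 has denominator <= 58, so the convergent 62/51 is the closest (its error is |378*51 - 62*311|/(311*51) = 4/15861).

62/51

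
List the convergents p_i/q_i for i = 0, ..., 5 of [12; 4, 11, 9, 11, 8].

Using the convergent recurrence p_i = a_i*p_{i-1} + p_{i-2}, q_i = a_i*q_{i-1} + q_{i-2} with p_{-2}=0, p_{-1}=1, q_{-2}=1, q_{-1}=0:
  i=0: a_0=12, p_0 = 12*1 + 0 = 12, q_0 = 12*0 + 1 = 1.
  i=1: a_1=4, p_1 = 4*12 + 1 = 49, q_1 = 4*1 + 0 = 4.
  i=2: a_2=11, p_2 = 11*49 + 12 = 551, q_2 = 11*4 + 1 = 45.
  i=3: a_3=9, p_3 = 9*551 + 49 = 5008, q_3 = 9*45 + 4 = 409.
  i=4: a_4=11, p_4 = 11*5008 + 551 = 55639, q_4 = 11*409 + 45 = 4544.
  i=5: a_5=8, p_5 = 8*55639 + 5008 = 450120, q_5 = 8*4544 + 409 = 36761.

12/1, 49/4, 551/45, 5008/409, 55639/4544, 450120/36761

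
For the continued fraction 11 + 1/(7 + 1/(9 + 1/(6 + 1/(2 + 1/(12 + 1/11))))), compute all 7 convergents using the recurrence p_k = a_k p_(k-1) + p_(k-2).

11/1, 78/7, 713/64, 4356/391, 9425/846, 117456/10543, 1301441/116819

Using the convergent recurrence p_i = a_i*p_{i-1} + p_{i-2}, q_i = a_i*q_{i-1} + q_{i-2} with p_{-2}=0, p_{-1}=1, q_{-2}=1, q_{-1}=0:
  i=0: a_0=11, p_0 = 11*1 + 0 = 11, q_0 = 11*0 + 1 = 1.
  i=1: a_1=7, p_1 = 7*11 + 1 = 78, q_1 = 7*1 + 0 = 7.
  i=2: a_2=9, p_2 = 9*78 + 11 = 713, q_2 = 9*7 + 1 = 64.
  i=3: a_3=6, p_3 = 6*713 + 78 = 4356, q_3 = 6*64 + 7 = 391.
  i=4: a_4=2, p_4 = 2*4356 + 713 = 9425, q_4 = 2*391 + 64 = 846.
  i=5: a_5=12, p_5 = 12*9425 + 4356 = 117456, q_5 = 12*846 + 391 = 10543.
  i=6: a_6=11, p_6 = 11*117456 + 9425 = 1301441, q_6 = 11*10543 + 846 = 116819.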